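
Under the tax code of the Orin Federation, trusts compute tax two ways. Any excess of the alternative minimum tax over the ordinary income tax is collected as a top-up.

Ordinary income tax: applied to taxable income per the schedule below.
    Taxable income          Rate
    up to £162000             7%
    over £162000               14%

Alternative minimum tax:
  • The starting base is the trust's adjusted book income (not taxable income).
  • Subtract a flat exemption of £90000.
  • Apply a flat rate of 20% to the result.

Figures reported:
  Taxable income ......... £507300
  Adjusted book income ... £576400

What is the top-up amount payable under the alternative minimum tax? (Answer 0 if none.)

Alternative minimum tax:
  Base (adjusted book income): £576400
  Less exemption £90000 → base £486400
  £486400 × 20% = £97280

Ordinary income tax:
  £162000 × 7% = £11340
  £345300 × 14% = £48342
  → £59682

Excess of alternative minimum tax over ordinary income tax: £97280 − £59682 = £37598.

£37598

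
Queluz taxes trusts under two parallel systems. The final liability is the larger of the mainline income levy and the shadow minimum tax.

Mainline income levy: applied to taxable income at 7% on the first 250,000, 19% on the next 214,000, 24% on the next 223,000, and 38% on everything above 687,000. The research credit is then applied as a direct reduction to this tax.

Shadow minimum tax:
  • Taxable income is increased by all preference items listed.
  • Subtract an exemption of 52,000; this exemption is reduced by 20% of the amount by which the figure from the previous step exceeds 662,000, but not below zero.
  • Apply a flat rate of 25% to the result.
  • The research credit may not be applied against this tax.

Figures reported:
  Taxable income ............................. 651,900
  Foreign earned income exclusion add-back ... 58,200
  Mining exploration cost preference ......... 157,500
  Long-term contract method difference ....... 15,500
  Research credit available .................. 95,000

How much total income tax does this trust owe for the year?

218,830

Mainline income levy:
  250,000 × 7% = 17,500
  214,000 × 19% = 40,660
  187,900 × 24% = 45,096
  → 103,256
  Less research credit 95,000 → 8,256

Shadow minimum tax:
  Adjusted income: 651,900 + 58,200 + 157,500 + 15,500 = 883,100
  Exemption: 52,000 − 20% × (883,100 − 662,000) = 52,000 − 44,220 = 7,780
  Base: 883,100 − 7,780 = 875,320
  875,320 × 25% = 218,830

218,830 > 8,256, so the shadow minimum tax is the binding amount.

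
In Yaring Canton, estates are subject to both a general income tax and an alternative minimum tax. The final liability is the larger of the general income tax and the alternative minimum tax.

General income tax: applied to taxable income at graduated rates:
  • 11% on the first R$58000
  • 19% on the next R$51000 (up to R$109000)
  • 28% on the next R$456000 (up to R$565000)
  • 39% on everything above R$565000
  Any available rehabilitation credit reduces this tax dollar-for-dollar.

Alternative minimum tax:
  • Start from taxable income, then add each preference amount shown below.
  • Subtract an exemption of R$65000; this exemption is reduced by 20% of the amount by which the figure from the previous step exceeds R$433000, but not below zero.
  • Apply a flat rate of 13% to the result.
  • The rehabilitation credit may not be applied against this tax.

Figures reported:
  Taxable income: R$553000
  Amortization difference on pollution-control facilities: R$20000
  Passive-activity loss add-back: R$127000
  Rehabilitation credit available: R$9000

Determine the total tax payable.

Alternative minimum tax:
  Adjusted income: R$553000 + R$20000 + R$127000 = R$700000
  Exemption: R$65000 − 20% × (R$700000 − R$433000) = R$65000 − R$53400 = R$11600
  Base: R$700000 − R$11600 = R$688400
  R$688400 × 13% = R$89492

General income tax:
  R$58000 × 11% = R$6380
  R$51000 × 19% = R$9690
  R$444000 × 28% = R$124320
  → R$140390
  Less rehabilitation credit R$9000 → R$131390

R$131390 > R$89492, so the general income tax governs.

R$131390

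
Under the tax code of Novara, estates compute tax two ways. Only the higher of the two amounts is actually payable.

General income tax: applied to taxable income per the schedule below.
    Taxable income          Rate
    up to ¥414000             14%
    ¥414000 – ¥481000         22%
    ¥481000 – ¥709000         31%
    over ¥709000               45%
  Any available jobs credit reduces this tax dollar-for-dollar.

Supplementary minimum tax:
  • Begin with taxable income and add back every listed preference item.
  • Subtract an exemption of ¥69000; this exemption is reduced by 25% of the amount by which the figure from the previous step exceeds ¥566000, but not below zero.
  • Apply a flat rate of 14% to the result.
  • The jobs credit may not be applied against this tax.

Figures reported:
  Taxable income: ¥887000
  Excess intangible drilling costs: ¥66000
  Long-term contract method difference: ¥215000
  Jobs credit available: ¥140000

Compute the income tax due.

Supplementary minimum tax:
  Adjusted income: ¥887000 + ¥66000 + ¥215000 = ¥1168000
  Exemption: 25% × (¥1168000 − ¥566000) = ¥150500 ≥ ¥69000, so the exemption is fully phased out
  Base: ¥1168000 − ¥0 = ¥1168000
  ¥1168000 × 14% = ¥163520

General income tax:
  ¥414000 × 14% = ¥57960
  ¥67000 × 22% = ¥14740
  ¥228000 × 31% = ¥70680
  ¥178000 × 45% = ¥80100
  → ¥223480
  Less jobs credit ¥140000 → ¥83480

¥163520 > ¥83480, so the supplementary minimum tax is the binding amount.

¥163520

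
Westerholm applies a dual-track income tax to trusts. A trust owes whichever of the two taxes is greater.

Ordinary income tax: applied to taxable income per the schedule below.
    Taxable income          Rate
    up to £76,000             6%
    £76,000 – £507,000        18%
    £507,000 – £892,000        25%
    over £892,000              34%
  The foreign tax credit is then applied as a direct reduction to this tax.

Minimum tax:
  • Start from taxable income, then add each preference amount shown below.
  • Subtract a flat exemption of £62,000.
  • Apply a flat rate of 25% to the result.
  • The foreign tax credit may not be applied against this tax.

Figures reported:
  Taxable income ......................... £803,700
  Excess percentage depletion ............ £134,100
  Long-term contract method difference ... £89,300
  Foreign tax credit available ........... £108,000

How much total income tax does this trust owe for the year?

Ordinary income tax:
  £76,000 × 6% = £4,560
  £431,000 × 18% = £77,580
  £296,700 × 25% = £74,175
  → £156,315
  Less foreign tax credit £108,000 → £48,315

Minimum tax:
  Adjusted income: £803,700 + £134,100 + £89,300 = £1,027,100
  Less exemption £62,000 → base £965,100
  £965,100 × 25% = £241,275

£241,275 > £48,315, so the minimum tax is the binding amount.

£241,275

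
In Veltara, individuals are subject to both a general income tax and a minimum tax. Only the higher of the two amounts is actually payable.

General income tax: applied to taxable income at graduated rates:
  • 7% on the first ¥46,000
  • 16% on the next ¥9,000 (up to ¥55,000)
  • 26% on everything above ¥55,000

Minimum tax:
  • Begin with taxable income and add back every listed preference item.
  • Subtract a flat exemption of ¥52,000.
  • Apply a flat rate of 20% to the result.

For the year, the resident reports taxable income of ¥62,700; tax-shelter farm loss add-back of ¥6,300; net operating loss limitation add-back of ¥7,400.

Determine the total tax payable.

¥6,662

General income tax:
  ¥46,000 × 7% = ¥3,220
  ¥9,000 × 16% = ¥1,440
  ¥7,700 × 26% = ¥2,002
  → ¥6,662

Minimum tax:
  Adjusted income: ¥62,700 + ¥6,300 + ¥7,400 = ¥76,400
  Less exemption ¥52,000 → base ¥24,400
  ¥24,400 × 20% = ¥4,880

¥6,662 > ¥4,880, so the general income tax governs.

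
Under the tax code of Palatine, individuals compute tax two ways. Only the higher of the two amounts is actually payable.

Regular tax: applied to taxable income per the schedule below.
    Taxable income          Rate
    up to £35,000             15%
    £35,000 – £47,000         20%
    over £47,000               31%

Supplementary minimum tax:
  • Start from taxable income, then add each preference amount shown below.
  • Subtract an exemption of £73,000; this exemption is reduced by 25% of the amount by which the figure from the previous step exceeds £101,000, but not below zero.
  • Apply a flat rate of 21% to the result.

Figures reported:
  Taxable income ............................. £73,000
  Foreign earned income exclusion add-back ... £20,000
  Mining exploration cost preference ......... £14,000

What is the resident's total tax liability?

£15,710

Supplementary minimum tax:
  Adjusted income: £73,000 + £20,000 + £14,000 = £107,000
  Exemption: £73,000 − 25% × (£107,000 − £101,000) = £73,000 − £1,500 = £71,500
  Base: £107,000 − £71,500 = £35,500
  £35,500 × 21% = £7,455

Regular tax:
  £35,000 × 15% = £5,250
  £12,000 × 20% = £2,400
  £26,000 × 31% = £8,060
  → £15,710

£15,710 > £7,455, so the regular tax governs.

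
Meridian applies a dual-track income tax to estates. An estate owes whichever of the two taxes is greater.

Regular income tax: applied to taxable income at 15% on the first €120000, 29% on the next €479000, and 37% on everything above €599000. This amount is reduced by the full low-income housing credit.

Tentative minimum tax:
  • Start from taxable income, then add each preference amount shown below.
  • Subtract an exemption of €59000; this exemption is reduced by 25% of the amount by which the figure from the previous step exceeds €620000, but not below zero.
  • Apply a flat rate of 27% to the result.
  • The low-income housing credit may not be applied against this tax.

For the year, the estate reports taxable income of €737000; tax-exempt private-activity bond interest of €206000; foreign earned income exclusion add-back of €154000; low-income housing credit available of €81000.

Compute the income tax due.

€296190

Regular income tax:
  €120000 × 15% = €18000
  €479000 × 29% = €138910
  €138000 × 37% = €51060
  → €207970
  Less low-income housing credit €81000 → €126970

Tentative minimum tax:
  Adjusted income: €737000 + €206000 + €154000 = €1097000
  Exemption: 25% × (€1097000 − €620000) = €119250 ≥ €59000, so the exemption is fully phased out
  Base: €1097000 − €0 = €1097000
  €1097000 × 27% = €296190

€296190 > €126970, so the tentative minimum tax is the binding amount.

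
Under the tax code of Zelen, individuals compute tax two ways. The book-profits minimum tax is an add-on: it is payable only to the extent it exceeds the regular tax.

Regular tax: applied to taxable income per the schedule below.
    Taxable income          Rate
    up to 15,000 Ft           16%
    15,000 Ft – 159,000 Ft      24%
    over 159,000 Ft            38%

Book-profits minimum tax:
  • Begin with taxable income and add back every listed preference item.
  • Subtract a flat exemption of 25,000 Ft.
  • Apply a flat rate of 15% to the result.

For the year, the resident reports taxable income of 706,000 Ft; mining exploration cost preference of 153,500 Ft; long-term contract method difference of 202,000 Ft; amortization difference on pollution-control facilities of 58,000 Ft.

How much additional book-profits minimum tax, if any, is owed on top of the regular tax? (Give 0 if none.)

0 Ft

Regular tax:
  15,000 Ft × 16% = 2,400 Ft
  144,000 Ft × 24% = 34,560 Ft
  547,000 Ft × 38% = 207,860 Ft
  → 244,820 Ft

Book-profits minimum tax:
  Adjusted income: 706,000 Ft + 153,500 Ft + 202,000 Ft + 58,000 Ft = 1,119,500 Ft
  Less exemption 25,000 Ft → base 1,094,500 Ft
  1,094,500 Ft × 15% = 164,175 Ft

164,175 Ft ≤ 244,820 Ft, so no add-on is due.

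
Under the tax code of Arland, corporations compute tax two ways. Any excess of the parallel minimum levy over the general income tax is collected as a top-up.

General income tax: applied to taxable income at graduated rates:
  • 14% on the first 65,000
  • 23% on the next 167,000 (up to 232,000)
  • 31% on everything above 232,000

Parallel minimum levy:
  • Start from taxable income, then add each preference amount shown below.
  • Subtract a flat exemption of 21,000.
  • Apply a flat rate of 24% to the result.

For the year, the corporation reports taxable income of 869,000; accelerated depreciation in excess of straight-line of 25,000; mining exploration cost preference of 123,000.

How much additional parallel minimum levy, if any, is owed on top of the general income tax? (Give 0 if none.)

Parallel minimum levy:
  Adjusted income: 869,000 + 25,000 + 123,000 = 1,017,000
  Less exemption 21,000 → base 996,000
  996,000 × 24% = 239,040

General income tax:
  65,000 × 14% = 9,100
  167,000 × 23% = 38,410
  637,000 × 31% = 197,470
  → 244,980

239,040 ≤ 244,980, so no add-on is due.

0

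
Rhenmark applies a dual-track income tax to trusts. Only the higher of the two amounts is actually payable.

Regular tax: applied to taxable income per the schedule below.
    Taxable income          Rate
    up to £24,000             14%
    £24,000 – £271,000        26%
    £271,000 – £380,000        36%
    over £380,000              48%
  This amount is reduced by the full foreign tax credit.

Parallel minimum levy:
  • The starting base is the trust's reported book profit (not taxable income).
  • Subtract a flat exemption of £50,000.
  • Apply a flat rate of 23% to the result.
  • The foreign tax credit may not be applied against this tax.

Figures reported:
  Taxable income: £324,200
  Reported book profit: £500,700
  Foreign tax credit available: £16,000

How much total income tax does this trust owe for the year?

Regular tax:
  £24,000 × 14% = £3,360
  £247,000 × 26% = £64,220
  £53,200 × 36% = £19,152
  → £86,732
  Less foreign tax credit £16,000 → £70,732

Parallel minimum levy:
  Base (reported book profit): £500,700
  Less exemption £50,000 → base £450,700
  £450,700 × 23% = £103,661

£103,661 > £70,732, so the parallel minimum levy is the binding amount.

£103,661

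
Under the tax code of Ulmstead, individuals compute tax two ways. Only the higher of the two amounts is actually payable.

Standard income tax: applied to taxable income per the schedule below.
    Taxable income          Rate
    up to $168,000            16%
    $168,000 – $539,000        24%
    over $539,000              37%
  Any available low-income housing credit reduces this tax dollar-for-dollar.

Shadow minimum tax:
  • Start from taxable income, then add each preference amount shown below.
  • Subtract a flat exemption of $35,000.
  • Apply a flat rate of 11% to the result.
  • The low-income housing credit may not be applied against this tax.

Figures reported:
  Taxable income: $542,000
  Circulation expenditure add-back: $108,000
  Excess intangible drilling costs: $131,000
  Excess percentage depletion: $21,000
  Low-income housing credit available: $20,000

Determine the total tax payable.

Shadow minimum tax:
  Adjusted income: $542,000 + $108,000 + $131,000 + $21,000 = $802,000
  Less exemption $35,000 → base $767,000
  $767,000 × 11% = $84,370

Standard income tax:
  $168,000 × 16% = $26,880
  $371,000 × 24% = $89,040
  $3,000 × 37% = $1,110
  → $117,030
  Less low-income housing credit $20,000 → $97,030

$97,030 > $84,370, so the standard income tax governs.

$97,030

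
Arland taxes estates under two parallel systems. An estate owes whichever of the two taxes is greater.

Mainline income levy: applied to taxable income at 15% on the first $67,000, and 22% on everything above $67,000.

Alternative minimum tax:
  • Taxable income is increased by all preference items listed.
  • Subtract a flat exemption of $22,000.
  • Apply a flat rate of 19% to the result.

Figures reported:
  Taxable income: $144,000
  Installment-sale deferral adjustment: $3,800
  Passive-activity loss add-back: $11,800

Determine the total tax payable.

Alternative minimum tax:
  Adjusted income: $144,000 + $3,800 + $11,800 = $159,600
  Less exemption $22,000 → base $137,600
  $137,600 × 19% = $26,144

Mainline income levy:
  $67,000 × 15% = $10,050
  $77,000 × 22% = $16,940
  → $26,990

$26,990 > $26,144, so the mainline income levy governs.

$26,990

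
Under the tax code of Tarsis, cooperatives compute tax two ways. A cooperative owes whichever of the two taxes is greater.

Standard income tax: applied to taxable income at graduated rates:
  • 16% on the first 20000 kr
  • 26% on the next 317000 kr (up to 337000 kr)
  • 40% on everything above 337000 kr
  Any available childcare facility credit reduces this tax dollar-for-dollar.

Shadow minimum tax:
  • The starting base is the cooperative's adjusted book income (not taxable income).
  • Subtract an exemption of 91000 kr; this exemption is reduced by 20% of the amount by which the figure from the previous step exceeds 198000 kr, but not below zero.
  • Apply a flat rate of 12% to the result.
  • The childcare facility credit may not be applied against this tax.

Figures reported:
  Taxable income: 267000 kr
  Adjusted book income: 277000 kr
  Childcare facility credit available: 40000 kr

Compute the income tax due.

Standard income tax:
  20000 kr × 16% = 3200 kr
  247000 kr × 26% = 64220 kr
  → 67420 kr
  Less childcare facility credit 40000 kr → 27420 kr

Shadow minimum tax:
  Base (adjusted book income): 277000 kr
  Exemption: 91000 kr − 20% × (277000 kr − 198000 kr) = 91000 kr − 15800 kr = 75200 kr
  Base: 277000 kr − 75200 kr = 201800 kr
  201800 kr × 12% = 24216 kr

27420 kr > 24216 kr, so the standard income tax governs.

27420 kr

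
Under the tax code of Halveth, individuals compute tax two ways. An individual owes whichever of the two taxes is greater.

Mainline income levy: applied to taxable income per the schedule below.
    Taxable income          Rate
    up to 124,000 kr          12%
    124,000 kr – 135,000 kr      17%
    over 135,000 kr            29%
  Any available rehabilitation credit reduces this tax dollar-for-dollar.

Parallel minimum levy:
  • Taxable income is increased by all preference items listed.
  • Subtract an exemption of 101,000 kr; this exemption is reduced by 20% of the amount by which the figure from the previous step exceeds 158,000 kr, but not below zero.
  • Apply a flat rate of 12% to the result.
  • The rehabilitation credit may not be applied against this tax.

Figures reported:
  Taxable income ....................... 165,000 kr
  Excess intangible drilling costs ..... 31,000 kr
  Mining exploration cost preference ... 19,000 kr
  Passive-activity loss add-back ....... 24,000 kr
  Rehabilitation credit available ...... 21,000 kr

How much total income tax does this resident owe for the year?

18,504 kr

Parallel minimum levy:
  Adjusted income: 165,000 kr + 31,000 kr + 19,000 kr + 24,000 kr = 239,000 kr
  Exemption: 101,000 kr − 20% × (239,000 kr − 158,000 kr) = 101,000 kr − 16,200 kr = 84,800 kr
  Base: 239,000 kr − 84,800 kr = 154,200 kr
  154,200 kr × 12% = 18,504 kr

Mainline income levy:
  124,000 kr × 12% = 14,880 kr
  11,000 kr × 17% = 1,870 kr
  30,000 kr × 29% = 8,700 kr
  → 25,450 kr
  Less rehabilitation credit 21,000 kr → 4,450 kr

18,504 kr > 4,450 kr, so the parallel minimum levy is the binding amount.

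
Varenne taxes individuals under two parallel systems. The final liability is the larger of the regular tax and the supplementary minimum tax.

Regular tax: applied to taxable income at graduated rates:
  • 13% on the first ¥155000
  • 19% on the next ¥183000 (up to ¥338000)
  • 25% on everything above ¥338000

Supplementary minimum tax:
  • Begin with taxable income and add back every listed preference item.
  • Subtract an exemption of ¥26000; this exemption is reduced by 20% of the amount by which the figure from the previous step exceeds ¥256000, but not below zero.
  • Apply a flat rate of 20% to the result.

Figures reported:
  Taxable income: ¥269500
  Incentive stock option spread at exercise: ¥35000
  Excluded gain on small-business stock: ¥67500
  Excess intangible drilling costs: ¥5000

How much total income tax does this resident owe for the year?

Regular tax:
  ¥155000 × 13% = ¥20150
  ¥114500 × 19% = ¥21755
  → ¥41905

Supplementary minimum tax:
  Adjusted income: ¥269500 + ¥35000 + ¥67500 + ¥5000 = ¥377000
  Exemption: ¥26000 − 20% × (¥377000 − ¥256000) = ¥26000 − ¥24200 = ¥1800
  Base: ¥377000 − ¥1800 = ¥375200
  ¥375200 × 20% = ¥75040

¥75040 > ¥41905, so the supplementary minimum tax is the binding amount.

¥75040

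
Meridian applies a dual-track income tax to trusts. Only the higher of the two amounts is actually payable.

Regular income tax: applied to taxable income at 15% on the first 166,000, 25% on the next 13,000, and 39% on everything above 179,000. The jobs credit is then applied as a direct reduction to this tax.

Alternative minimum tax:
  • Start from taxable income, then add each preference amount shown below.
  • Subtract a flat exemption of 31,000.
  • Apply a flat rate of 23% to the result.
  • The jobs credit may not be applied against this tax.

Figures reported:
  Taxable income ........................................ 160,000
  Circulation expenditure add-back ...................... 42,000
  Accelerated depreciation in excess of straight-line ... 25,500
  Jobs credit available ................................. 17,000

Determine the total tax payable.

Alternative minimum tax:
  Adjusted income: 160,000 + 42,000 + 25,500 = 227,500
  Less exemption 31,000 → base 196,500
  196,500 × 23% = 45,195

Regular income tax:
  160,000 × 15% = 24,000
  Less jobs credit 17,000 → 7,000

45,195 > 7,000, so the alternative minimum tax is the binding amount.

45,195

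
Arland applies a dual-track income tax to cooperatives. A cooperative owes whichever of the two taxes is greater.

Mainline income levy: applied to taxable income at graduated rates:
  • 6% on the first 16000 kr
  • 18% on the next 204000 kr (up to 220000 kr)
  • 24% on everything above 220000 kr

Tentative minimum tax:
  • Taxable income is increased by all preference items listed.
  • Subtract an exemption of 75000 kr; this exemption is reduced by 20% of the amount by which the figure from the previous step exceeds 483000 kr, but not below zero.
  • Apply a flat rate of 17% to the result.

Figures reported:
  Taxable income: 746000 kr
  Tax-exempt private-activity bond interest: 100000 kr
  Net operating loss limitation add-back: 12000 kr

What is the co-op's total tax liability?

Mainline income levy:
  16000 kr × 6% = 960 kr
  204000 kr × 18% = 36720 kr
  526000 kr × 24% = 126240 kr
  → 163920 kr

Tentative minimum tax:
  Adjusted income: 746000 kr + 100000 kr + 12000 kr = 858000 kr
  Exemption: 20% × (858000 kr − 483000 kr) = 75000 kr ≥ 75000 kr, so the exemption is fully phased out
  Base: 858000 kr − 0 kr = 858000 kr
  858000 kr × 17% = 145860 kr

163920 kr > 145860 kr, so the mainline income levy governs.

163920 kr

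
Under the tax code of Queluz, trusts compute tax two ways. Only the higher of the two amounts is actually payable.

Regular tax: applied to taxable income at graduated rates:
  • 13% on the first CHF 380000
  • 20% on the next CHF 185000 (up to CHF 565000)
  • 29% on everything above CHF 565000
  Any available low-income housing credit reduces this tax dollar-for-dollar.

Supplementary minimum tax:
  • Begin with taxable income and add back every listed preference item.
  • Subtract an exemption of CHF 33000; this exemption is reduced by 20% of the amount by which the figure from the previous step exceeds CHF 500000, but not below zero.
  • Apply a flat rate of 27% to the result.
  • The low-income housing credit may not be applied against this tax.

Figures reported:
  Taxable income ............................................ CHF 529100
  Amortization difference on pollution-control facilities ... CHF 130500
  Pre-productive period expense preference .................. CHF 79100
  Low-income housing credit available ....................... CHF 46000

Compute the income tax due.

CHF 199449

Supplementary minimum tax:
  Adjusted income: CHF 529100 + CHF 130500 + CHF 79100 = CHF 738700
  Exemption: 20% × (CHF 738700 − CHF 500000) = CHF 47740 ≥ CHF 33000, so the exemption is fully phased out
  Base: CHF 738700 − CHF 0 = CHF 738700
  CHF 738700 × 27% = CHF 199449

Regular tax:
  CHF 380000 × 13% = CHF 49400
  CHF 149100 × 20% = CHF 29820
  → CHF 79220
  Less low-income housing credit CHF 46000 → CHF 33220

CHF 199449 > CHF 33220, so the supplementary minimum tax is the binding amount.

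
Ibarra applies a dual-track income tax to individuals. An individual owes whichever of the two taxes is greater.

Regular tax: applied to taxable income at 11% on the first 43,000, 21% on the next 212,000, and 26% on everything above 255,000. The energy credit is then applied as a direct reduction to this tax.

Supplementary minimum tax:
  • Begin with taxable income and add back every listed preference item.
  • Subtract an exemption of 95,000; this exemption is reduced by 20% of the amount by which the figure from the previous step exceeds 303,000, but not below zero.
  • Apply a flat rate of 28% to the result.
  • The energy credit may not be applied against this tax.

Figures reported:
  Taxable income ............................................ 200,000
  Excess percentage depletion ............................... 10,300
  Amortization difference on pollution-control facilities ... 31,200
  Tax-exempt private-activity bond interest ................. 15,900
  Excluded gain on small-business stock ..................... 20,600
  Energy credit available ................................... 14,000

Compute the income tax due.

Regular tax:
  43,000 × 11% = 4,730
  157,000 × 21% = 32,970
  → 37,700
  Less energy credit 14,000 → 23,700

Supplementary minimum tax:
  Adjusted income: 200,000 + 10,300 + 31,200 + 15,900 + 20,600 = 278,000
  Exemption: 278,000 ≤ 303,000, so full 95,000 applies
  Base: 278,000 − 95,000 = 183,000
  183,000 × 28% = 51,240

51,240 > 23,700, so the supplementary minimum tax is the binding amount.

51,240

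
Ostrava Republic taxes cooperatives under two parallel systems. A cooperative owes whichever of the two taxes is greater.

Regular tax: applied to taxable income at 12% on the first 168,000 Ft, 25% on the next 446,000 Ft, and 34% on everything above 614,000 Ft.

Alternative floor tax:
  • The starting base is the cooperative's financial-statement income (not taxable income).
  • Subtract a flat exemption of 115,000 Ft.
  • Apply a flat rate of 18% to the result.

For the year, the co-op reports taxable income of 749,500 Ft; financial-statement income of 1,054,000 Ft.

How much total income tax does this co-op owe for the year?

Regular tax:
  168,000 Ft × 12% = 20,160 Ft
  446,000 Ft × 25% = 111,500 Ft
  135,500 Ft × 34% = 46,070 Ft
  → 177,730 Ft

Alternative floor tax:
  Base (financial-statement income): 1,054,000 Ft
  Less exemption 115,000 Ft → base 939,000 Ft
  939,000 Ft × 18% = 169,020 Ft

177,730 Ft > 169,020 Ft, so the regular tax governs.

177,730 Ft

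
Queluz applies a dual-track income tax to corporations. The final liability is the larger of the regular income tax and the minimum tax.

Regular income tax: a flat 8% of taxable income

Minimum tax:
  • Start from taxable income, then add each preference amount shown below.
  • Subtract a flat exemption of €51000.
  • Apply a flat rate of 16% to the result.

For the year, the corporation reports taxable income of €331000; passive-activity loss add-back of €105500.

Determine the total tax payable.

Regular income tax:
  €331000 × 8% = €26480

Minimum tax:
  Adjusted income: €331000 + €105500 = €436500
  Less exemption €51000 → base €385500
  €385500 × 16% = €61680

€61680 > €26480, so the minimum tax is the binding amount.

€61680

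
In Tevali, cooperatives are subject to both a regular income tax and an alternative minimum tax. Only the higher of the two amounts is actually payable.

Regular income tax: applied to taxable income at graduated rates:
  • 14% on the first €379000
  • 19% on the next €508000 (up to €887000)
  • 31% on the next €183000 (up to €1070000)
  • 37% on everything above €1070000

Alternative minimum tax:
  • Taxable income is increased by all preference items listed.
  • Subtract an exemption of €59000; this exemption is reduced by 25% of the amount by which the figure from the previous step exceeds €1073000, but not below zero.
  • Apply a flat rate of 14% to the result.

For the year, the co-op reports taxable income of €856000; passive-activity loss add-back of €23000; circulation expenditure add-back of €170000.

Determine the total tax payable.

Alternative minimum tax:
  Adjusted income: €856000 + €23000 + €170000 = €1049000
  Exemption: €1049000 ≤ €1073000, so full €59000 applies
  Base: €1049000 − €59000 = €990000
  €990000 × 14% = €138600

Regular income tax:
  €379000 × 14% = €53060
  €477000 × 19% = €90630
  → €143690

€143690 > €138600, so the regular income tax governs.

€143690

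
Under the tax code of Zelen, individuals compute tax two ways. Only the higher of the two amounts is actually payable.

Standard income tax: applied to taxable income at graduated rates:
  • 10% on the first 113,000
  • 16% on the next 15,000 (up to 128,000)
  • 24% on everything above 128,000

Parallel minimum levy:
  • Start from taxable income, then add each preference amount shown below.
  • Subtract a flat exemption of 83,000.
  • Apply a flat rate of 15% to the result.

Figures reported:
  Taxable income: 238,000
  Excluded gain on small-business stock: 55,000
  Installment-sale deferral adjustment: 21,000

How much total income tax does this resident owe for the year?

40,100

Standard income tax:
  113,000 × 10% = 11,300
  15,000 × 16% = 2,400
  110,000 × 24% = 26,400
  → 40,100

Parallel minimum levy:
  Adjusted income: 238,000 + 55,000 + 21,000 = 314,000
  Less exemption 83,000 → base 231,000
  231,000 × 15% = 34,650

40,100 > 34,650, so the standard income tax governs.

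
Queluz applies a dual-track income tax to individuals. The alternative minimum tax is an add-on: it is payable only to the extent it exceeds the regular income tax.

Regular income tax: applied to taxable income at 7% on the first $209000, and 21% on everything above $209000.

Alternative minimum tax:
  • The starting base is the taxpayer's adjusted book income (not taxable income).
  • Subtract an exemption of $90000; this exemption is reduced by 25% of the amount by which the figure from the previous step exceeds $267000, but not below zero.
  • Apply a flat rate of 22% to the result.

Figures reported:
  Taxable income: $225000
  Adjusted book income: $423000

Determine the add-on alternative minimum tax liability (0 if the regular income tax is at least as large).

$63850

Alternative minimum tax:
  Base (adjusted book income): $423000
  Exemption: $90000 − 25% × ($423000 − $267000) = $90000 − $39000 = $51000
  Base: $423000 − $51000 = $372000
  $372000 × 22% = $81840

Regular income tax:
  $209000 × 7% = $14630
  $16000 × 21% = $3360
  → $17990

Excess of alternative minimum tax over regular income tax: $81840 − $17990 = $63850.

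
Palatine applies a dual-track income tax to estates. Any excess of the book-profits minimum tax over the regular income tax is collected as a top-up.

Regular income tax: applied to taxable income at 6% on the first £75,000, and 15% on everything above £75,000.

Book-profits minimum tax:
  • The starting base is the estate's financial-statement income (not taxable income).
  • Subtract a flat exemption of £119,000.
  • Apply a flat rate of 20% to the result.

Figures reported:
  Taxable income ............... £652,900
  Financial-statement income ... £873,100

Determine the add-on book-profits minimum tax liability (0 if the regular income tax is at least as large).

£59,635

Book-profits minimum tax:
  Base (financial-statement income): £873,100
  Less exemption £119,000 → base £754,100
  £754,100 × 20% = £150,820

Regular income tax:
  £75,000 × 6% = £4,500
  £577,900 × 15% = £86,685
  → £91,185

Excess of book-profits minimum tax over regular income tax: £150,820 − £91,185 = £59,635.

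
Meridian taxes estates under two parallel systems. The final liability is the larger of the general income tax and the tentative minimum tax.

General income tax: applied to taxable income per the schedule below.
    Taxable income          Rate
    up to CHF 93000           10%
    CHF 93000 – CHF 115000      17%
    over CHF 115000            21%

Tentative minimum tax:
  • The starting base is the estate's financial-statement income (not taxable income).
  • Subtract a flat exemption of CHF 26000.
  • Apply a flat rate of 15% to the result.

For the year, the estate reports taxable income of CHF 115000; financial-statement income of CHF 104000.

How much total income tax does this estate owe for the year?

CHF 13040

Tentative minimum tax:
  Base (financial-statement income): CHF 104000
  Less exemption CHF 26000 → base CHF 78000
  CHF 78000 × 15% = CHF 11700

General income tax:
  CHF 93000 × 10% = CHF 9300
  CHF 22000 × 17% = CHF 3740
  → CHF 13040

CHF 13040 > CHF 11700, so the general income tax governs.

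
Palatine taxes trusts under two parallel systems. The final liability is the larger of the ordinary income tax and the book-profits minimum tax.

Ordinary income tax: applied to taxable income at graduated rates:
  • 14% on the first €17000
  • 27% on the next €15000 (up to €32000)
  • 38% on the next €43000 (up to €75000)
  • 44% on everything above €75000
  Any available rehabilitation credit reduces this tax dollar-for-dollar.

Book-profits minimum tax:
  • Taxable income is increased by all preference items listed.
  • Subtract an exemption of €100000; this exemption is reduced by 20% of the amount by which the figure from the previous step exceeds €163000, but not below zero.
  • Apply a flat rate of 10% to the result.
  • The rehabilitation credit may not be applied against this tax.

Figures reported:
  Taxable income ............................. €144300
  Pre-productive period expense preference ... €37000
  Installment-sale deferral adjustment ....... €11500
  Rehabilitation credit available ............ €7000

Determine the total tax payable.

Book-profits minimum tax:
  Adjusted income: €144300 + €37000 + €11500 = €192800
  Exemption: €100000 − 20% × (€192800 − €163000) = €100000 − €5960 = €94040
  Base: €192800 − €94040 = €98760
  €98760 × 10% = €9876

Ordinary income tax:
  €17000 × 14% = €2380
  €15000 × 27% = €4050
  €43000 × 38% = €16340
  €69300 × 44% = €30492
  → €53262
  Less rehabilitation credit €7000 → €46262

€46262 > €9876, so the ordinary income tax governs.

€46262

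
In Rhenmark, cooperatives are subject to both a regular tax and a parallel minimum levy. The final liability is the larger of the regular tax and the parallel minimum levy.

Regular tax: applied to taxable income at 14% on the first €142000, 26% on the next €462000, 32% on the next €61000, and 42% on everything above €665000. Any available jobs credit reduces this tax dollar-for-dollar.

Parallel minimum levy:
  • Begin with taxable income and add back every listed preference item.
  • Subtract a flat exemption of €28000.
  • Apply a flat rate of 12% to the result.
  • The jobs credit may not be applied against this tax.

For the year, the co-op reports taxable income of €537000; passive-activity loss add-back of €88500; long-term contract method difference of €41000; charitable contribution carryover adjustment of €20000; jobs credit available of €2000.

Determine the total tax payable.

Regular tax:
  €142000 × 14% = €19880
  €395000 × 26% = €102700
  → €122580
  Less jobs credit €2000 → €120580

Parallel minimum levy:
  Adjusted income: €537000 + €88500 + €41000 + €20000 = €686500
  Less exemption €28000 → base €658500
  €658500 × 12% = €79020

€120580 > €79020, so the regular tax governs.

€120580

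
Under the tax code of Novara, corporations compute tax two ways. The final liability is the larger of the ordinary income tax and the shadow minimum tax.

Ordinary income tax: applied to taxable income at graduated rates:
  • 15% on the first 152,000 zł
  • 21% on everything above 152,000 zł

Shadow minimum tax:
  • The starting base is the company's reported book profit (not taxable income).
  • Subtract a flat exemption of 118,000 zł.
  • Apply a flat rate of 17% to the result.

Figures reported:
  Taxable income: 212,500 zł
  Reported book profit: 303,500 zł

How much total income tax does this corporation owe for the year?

35,505 zł

Shadow minimum tax:
  Base (reported book profit): 303,500 zł
  Less exemption 118,000 zł → base 185,500 zł
  185,500 zł × 17% = 31,535 zł

Ordinary income tax:
  152,000 zł × 15% = 22,800 zł
  60,500 zł × 21% = 12,705 zł
  → 35,505 zł

35,505 zł > 31,535 zł, so the ordinary income tax governs.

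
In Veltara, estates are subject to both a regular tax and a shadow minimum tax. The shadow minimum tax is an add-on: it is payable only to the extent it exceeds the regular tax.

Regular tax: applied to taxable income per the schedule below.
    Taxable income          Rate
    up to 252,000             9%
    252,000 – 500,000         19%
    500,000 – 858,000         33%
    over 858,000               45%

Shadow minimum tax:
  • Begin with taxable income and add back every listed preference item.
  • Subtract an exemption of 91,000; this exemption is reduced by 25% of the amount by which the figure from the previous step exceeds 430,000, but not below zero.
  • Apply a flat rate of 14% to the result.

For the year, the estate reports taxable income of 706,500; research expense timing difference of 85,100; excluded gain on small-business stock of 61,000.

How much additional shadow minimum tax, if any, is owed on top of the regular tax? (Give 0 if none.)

Shadow minimum tax:
  Adjusted income: 706,500 + 85,100 + 61,000 = 852,600
  Exemption: 25% × (852,600 − 430,000) = 105,650 ≥ 91,000, so the exemption is fully phased out
  Base: 852,600 − 0 = 852,600
  852,600 × 14% = 119,364

Regular tax:
  252,000 × 9% = 22,680
  248,000 × 19% = 47,120
  206,500 × 33% = 68,145
  → 137,945

119,364 ≤ 137,945, so no add-on is due.

0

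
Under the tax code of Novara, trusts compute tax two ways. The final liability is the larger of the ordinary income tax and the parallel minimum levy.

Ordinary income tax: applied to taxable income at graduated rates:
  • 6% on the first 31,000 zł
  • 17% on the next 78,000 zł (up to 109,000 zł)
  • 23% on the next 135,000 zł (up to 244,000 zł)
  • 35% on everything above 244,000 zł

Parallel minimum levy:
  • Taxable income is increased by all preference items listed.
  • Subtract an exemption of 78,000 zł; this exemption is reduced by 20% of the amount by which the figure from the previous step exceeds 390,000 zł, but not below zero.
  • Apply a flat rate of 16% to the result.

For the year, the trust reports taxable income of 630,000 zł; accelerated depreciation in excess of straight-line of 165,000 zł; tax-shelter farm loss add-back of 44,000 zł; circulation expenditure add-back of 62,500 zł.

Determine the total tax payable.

Ordinary income tax:
  31,000 zł × 6% = 1,860 zł
  78,000 zł × 17% = 13,260 zł
  135,000 zł × 23% = 31,050 zł
  386,000 zł × 35% = 135,100 zł
  → 181,270 zł

Parallel minimum levy:
  Adjusted income: 630,000 zł + 165,000 zł + 44,000 zł + 62,500 zł = 901,500 zł
  Exemption: 20% × (901,500 zł − 390,000 zł) = 102,300 zł ≥ 78,000 zł, so the exemption is fully phased out
  Base: 901,500 zł − 0 zł = 901,500 zł
  901,500 zł × 16% = 144,240 zł

181,270 zł > 144,240 zł, so the ordinary income tax governs.

181,270 zł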